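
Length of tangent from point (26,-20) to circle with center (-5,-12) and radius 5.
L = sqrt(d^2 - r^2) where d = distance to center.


d = sqrt((26+ 5)^2 + (-20+ 12)^2) = sqrt(961+64) = 32.0156
L = sqrt(1025.0000 - 25) = sqrt(1000.0000) = 31.6228

31.6228


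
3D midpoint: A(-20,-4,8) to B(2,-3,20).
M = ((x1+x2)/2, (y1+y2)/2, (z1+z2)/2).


Mx = (-20+2)/2 = -9.0000
My = (-4- 3)/2 = -3.5000
Mz = (8+20)/2 = 14.0000

M = (-9.0000, -3.5000, 14.0000)


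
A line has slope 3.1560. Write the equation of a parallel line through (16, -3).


Parallel lines have equal slopes.
m2 = 3.1560
b2 = -3 - 3.1560*16 = -53.4960

y = 3.1560x - 53.4960


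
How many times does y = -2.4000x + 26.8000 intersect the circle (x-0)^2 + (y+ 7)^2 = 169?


Substitute y = -2.4000x + 26.8000: (x-0)^2 + (-2.4000x+26.8000+ 7)^2 = 169
Expand to Ax^2 + Bx + C = 0, where b-k = 33.8
A = 1+m^2 = 6.76
B = 2(m(b-k) - h) = 2(-2.4000*33.8 - 0) = -162.24
C = h^2 + (b-k)^2 - r^2 = 0 + 1142.44 - 169 = 973.44
disc = B^2-4AC = 26321.8176 - 26321.8176 = 0
disc = 0

1 intersection point (tangent)


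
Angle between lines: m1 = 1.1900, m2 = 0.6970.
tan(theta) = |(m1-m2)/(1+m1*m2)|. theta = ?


m1-m2 = 0.493
1+m1*m2 = 1.82943
tan(theta) = |0.493/1.82943| = 0.269483
theta = arctan(|0.493/1.82943|) = 15.0820 degrees (acute angle)

15.0820 degrees


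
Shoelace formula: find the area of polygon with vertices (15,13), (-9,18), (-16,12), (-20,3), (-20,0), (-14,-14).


sum(xi*y_{i+1}) = 15*18 - 9*12 - 16*3 - 20*0 - 20*(-14) - 14*13 = 212
sum(yi*x_{i+1}) = 13*(-9) + 18*(-16) + 12*(-20) + 3*(-20) + 0*(-14) - 14*15 = -915
Area = |212 + 915|/2 = 1127/2 = 563.5000

563.5000 sq units


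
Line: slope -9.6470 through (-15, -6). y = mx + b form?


y + 6 = -9.6470(x + 15)
y = -9.6470x - 6 + 9.6470*(-15)
y = -9.6470x - 150.7050

y = -9.6470x - 150.7050


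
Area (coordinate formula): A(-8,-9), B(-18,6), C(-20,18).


-8*(6-18) = 96
-18*(18+ 9) = -486
-20*(-9-6) = 300
sum = -90
Area = |-90|/2 = 45.0000

45.0000 sq units


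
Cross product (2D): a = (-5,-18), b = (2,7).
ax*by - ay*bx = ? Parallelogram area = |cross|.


cross = -5*7 + 18*2 = -35 + 36 = 1
Parallelogram area = |1| = 1

cross = 1, parallelogram area = 1


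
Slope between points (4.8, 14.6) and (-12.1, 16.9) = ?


dy = 16.9 - 14.6 = 2.3
dx = -12.1 - 4.8 = -16.9
m = 2.3/(-16.9) = -0.1361

m = -0.1361


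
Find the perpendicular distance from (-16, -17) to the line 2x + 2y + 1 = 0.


|2*(-16) + 2*(-17) + 1| = |-65| = 65
sqrt(4 + 4) = sqrt(8) = 2.8284
d = 65/sqrt(8) = 22.9810

22.9810


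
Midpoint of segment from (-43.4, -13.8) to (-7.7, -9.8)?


Mx = (-43.4 - 7.7)/2 = -51.1/2 = -25.5500
My = (-13.8 - 9.8)/2 = -23.6/2 = -11.8000

(-25.5500, -11.8000)


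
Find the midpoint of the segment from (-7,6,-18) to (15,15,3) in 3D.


Mx = (-7+15)/2 = 4.0000
My = (6+15)/2 = 10.5000
Mz = (-18+3)/2 = -7.5000

M = (4.0000, 10.5000, -7.5000)


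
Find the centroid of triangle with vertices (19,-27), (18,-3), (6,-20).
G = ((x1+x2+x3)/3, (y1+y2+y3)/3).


Gx = (19+18+6)/3 = 43/3 = 14.3333
Gy = (-27- 3- 20)/3 = -50/3 = -16.6667

G = (14.3333, -16.6667)


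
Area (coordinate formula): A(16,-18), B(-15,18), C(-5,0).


16*(18-0) = 288
-15*(0+ 18) = -270
-5*(-18-18) = 180
sum = 198
Area = |198|/2 = 99.0000

99.0000 sq units


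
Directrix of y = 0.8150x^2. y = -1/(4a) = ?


a = 0.8150
1/(4a) = 0.3067
directrix: y = -0.3067 = -0.3067

y = -0.3067


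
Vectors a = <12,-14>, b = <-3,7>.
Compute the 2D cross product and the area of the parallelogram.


cross = 12*7 + 14*(-3) = 84 - 42 = 42
Parallelogram area = |42| = 42

cross = 42, parallelogram area = 42


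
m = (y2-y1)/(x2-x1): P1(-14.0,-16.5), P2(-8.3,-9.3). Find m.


dy = -9.3 + 16.5 = 7.2
dx = -8.3 + 14.0 = 5.7
m = 7.2/5.7 = 1.2632

m = 1.2632


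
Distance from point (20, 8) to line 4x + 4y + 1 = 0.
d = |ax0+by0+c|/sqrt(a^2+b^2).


|4*20 + 4*8 + 1| = |113| = 113
sqrt(16 + 16) = sqrt(32) = 5.6569
d = 113/sqrt(32) = 19.9758

19.9758


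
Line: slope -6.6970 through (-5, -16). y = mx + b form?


y + 16 = -6.6970(x + 5)
y = -6.6970x - 16 + 6.6970*(-5)
y = -6.6970x - 49.4850

y = -6.6970x - 49.4850


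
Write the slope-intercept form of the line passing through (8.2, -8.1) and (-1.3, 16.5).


m = (24.6)/(-9.5) = -2.5895
b = y1 - m*x1 = -8.1 - (24.6*8.2)/(-9.5) = -8.1 + 21.2337 = 13.1337

y = -2.5895x + 13.1337


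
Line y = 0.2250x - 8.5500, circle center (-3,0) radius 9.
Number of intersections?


Substitute y = 0.2250x - 8.5500: (x+ 3)^2 + (0.2250x- 8.5500-0)^2 = 81
Expand to Ax^2 + Bx + C = 0, where b-k = -8.55
A = 1+m^2 = 1.050625
B = 2(m(b-k) - h) = 2(0.2250*(-8.55) + 3) = 2.1525
C = h^2 + (b-k)^2 - r^2 = 9 + 73.1025 - 81 = 1.1025
disc = B^2-4AC = 4.6333 - 4.6333 = 0
disc = 0

1 intersection point (tangent)


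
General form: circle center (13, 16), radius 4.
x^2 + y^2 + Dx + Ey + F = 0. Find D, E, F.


(x-13)^2 + (y-16)^2 = 4^2
D = -2h = -26, E = -2k = -32
F = h^2+k^2-r^2 = 169+256-16 = 409

D = -26, E = -32, F = 409


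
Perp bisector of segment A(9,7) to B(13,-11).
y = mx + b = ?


Midpoint = (11, -2)
Slope of AB = dy/dx = -18/4 = -4.5000
Perp slope = -dx/dy = 4/18 = 0.2222
b = My - (perp slope)*Mx = -2 + (4*11)/(-18) = -2 - 2.4444 = -4.4444

y = 0.2222x - 4.4444


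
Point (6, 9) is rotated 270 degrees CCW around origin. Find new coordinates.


cos(270) = 0, sin(270) = -1
x' = 6*0 - 9*(-1) = 9
y' = 6*(-1) + 9*0 = -6

(9, -6)


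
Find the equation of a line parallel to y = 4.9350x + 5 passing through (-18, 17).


Parallel lines have equal slopes.
m2 = 4.9350
b2 = 17 - 4.9350*(-18) = 105.8300

y = 4.9350x + 105.8300


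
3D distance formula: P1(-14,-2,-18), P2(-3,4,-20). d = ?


dx=11, dy=6, dz=-2
d = sqrt(121+36+4) = sqrt(161) = 12.6886

12.6886


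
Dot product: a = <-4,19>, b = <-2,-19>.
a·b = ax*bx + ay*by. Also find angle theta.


a·b = -4*(-2) + 19*(-19) = 8 - 361 = -353
|a| = sqrt(16+361) = 19.4165
|b| = sqrt(4+361) = 19.1050
cos(theta) = -353/(sqrt(377)*sqrt(365)) = -353/sqrt(137605) = -0.951607
theta = arccos(-353/sqrt(137605)) = 162.1023 degrees

a·b = -353, theta = 162.1023 deg


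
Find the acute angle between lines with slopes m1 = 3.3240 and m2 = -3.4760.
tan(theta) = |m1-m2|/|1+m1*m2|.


m1-m2 = 6.8
1+m1*m2 = -10.554224
tan(theta) = |6.8/(-10.554224)| = 0.644292
theta = arctan(|6.8/(-10.554224)|) = 32.7934 degrees (acute angle)

32.7934 degrees


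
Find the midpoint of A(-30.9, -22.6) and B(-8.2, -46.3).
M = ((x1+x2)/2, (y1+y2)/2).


Mx = (-30.9 - 8.2)/2 = -39.1/2 = -19.5500
My = (-22.6 - 46.3)/2 = -68.9/2 = -34.4500

(-19.5500, -34.4500)


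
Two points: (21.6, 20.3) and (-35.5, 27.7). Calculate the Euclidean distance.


dx = -35.5 - 21.6 = -57.1
dy = 27.7 - 20.3 = 7.4
d = sqrt(3260.41 + 54.76) = sqrt(3315.17) = 57.5775

57.5775


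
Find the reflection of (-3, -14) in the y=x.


Reflection rule for y=x: (y, x)
(-3, -14) -> (-14, -3)

(-14, -3)


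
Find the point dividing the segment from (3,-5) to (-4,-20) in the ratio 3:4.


Px = (3*(-4) + 4*3)/7 = 0/7 = 0
Py = (3*(-20) + 4*(-5))/7 = -80/7 = -11.4286

P = (0, -11.4286)


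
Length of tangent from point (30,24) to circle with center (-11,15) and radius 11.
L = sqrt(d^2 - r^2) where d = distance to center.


d = sqrt((30+ 11)^2 + (24-15)^2) = sqrt(1681+81) = 41.9762
L = sqrt(1762.0000 - 121) = sqrt(1641.0000) = 40.5093

40.5093


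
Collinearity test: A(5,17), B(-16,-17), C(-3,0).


5*(-17-0) - 16*(0-17) - 3*(17+ 17)
= -85 + 272 - 102 = 85

No, not collinear (determinant = 85)


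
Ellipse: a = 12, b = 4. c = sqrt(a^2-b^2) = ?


c^2 = 12^2 - 4^2 = 144 - 16 = 128
c = sqrt(128) = 11.3137

c = 11.3137


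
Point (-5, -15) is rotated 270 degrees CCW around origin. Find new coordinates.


cos(270) = 0, sin(270) = -1
x' = -5*0 + 15*(-1) = -15
y' = -5*(-1) - 15*0 = 5

(-15, 5)


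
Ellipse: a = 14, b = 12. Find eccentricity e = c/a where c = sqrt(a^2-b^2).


c = sqrt(196-144) = sqrt(52) = 7.2111
e = c/a = sqrt(52)/14 = 0.5151

e = 0.5151


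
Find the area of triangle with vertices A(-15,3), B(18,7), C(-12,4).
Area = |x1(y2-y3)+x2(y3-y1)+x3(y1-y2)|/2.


-15*(7-4) = -45
18*(4-3) = 18
-12*(3-7) = 48
sum = 21
Area = |21|/2 = 10.5000

10.5000 sq units


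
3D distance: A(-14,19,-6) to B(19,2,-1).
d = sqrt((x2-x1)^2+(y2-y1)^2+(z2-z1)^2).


dx=33, dy=-17, dz=5
d = sqrt(1089+289+25) = sqrt(1403) = 37.4566

37.4566


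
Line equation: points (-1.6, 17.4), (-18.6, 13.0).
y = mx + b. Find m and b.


m = (-4.4)/(-17.0) = 0.2588
b = y1 - m*x1 = 17.4 - (-4.4*(-1.6))/(-17.0) = 17.4 + 0.4141 = 17.8141

y = 0.2588x + 17.8141


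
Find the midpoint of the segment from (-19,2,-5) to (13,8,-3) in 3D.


Mx = (-19+13)/2 = -3.0000
My = (2+8)/2 = 5.0000
Mz = (-5- 3)/2 = -4.0000

M = (-3.0000, 5.0000, -4.0000)


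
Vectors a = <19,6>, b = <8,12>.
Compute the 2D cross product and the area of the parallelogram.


cross = 19*12 - 6*8 = 228 - 48 = 180
Parallelogram area = |180| = 180

cross = 180, parallelogram area = 180


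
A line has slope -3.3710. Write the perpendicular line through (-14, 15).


Perpendicular slope = -1/m1 = -1/(-3.3710) = 0.2966
b2 = y0 - m2*x0 = 15 - 14/(-3.3710) = 15 + 4.1531 = 19.1531

y = 0.2966x + 19.1531


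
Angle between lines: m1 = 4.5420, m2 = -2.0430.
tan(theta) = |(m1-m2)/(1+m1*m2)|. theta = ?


m1-m2 = 6.585
1+m1*m2 = -8.279306
tan(theta) = |6.585/(-8.279306)| = 0.795357
theta = arctan(|6.585/(-8.279306)|) = 38.4972 degrees (acute angle)

38.4972 degrees


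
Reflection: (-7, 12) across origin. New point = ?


Reflection rule for origin: (-x, -y)
(-7, 12) -> (7, -12)

(7, -12)


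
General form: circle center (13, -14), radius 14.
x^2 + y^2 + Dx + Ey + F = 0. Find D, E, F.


(x-13)^2 + (y+ 14)^2 = 14^2
D = -2h = -26, E = -2k = 28
F = h^2+k^2-r^2 = 169+196-196 = 169

D = -26, E = 28, F = 169


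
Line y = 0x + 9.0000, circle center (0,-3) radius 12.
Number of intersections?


Substitute y = 0x + 9.0000: (x-0)^2 + (0x+9.0000+ 3)^2 = 144
Expand to Ax^2 + Bx + C = 0, where b-k = 12
A = 1+m^2 = 1
B = 2(m(b-k) - h) = 2(0*12 - 0) = 0
C = h^2 + (b-k)^2 - r^2 = 0 + 144 - 144 = 0
disc = B^2-4AC = 0 - 0 = 0
disc = 0

1 intersection point (tangent)


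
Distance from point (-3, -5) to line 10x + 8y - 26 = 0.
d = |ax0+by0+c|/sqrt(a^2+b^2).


|10*(-3) + 8*(-5) - 26| = |-96| = 96
sqrt(100 + 64) = sqrt(164) = 12.8062
d = 96/sqrt(164) = 7.4963

7.4963


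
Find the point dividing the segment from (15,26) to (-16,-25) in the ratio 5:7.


Px = (5*(-16) + 7*15)/12 = 25/12 = 2.0833
Py = (5*(-25) + 7*26)/12 = 57/12 = 4.7500

P = (2.0833, 4.7500)


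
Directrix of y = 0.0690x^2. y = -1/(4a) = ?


a = 0.0690
1/(4a) = 3.6232
directrix: y = -3.6232 = -3.6232

y = -3.6232


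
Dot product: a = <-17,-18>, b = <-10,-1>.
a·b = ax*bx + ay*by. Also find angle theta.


a·b = -17*(-10) - 18*(-1) = 170 + 18 = 188
|a| = sqrt(289+324) = 24.7588
|b| = sqrt(100+1) = 10.0499
cos(theta) = 188/(sqrt(613)*sqrt(101)) = 188/sqrt(61913) = 0.755556
theta = arccos(188/sqrt(61913)) = 40.9260 degrees

a·b = 188, theta = 40.9260 deg


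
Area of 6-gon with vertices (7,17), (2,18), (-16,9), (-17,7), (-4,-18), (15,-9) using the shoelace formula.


sum(xi*y_{i+1}) = 7*18 + 2*9 - 16*7 - 17*(-18) - 4*(-9) + 15*17 = 629
sum(yi*x_{i+1}) = 17*2 + 18*(-16) + 9*(-17) + 7*(-4) - 18*15 - 9*7 = -768
Area = |629 + 768|/2 = 1397/2 = 698.5000

698.5000 sq units


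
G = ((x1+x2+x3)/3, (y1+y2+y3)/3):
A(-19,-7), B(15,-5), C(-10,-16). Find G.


Gx = (-19+15- 10)/3 = -14/3 = -4.6667
Gy = (-7- 5- 16)/3 = -28/3 = -9.3333

G = (-4.6667, -9.3333)


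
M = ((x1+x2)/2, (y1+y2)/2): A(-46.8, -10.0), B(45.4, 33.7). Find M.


Mx = (-46.8 + 45.4)/2 = -1.4/2 = -0.7000
My = (-10.0 + 33.7)/2 = 23.7/2 = 11.8500

(-0.7000, 11.8500)


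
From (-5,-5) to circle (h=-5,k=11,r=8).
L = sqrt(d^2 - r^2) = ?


d = sqrt((-5+ 5)^2 + (-5-11)^2) = sqrt(0+256) = 16.0000
L = sqrt(256.0000 - 64) = sqrt(192.0000) = 13.8564

13.8564


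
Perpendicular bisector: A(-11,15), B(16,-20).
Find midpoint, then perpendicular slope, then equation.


Midpoint = (2.5, -2.5)
Slope of AB = dy/dx = -35/27 = -1.2963
Perp slope = -dx/dy = 27/35 = 0.7714
b = My - (perp slope)*Mx = -2.5 + (27*2.5)/(-35) = -2.5 - 1.9286 = -4.4286

y = 0.7714x - 4.4286


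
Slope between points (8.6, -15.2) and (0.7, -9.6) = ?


dy = -9.6 + 15.2 = 5.6
dx = 0.7 - 8.6 = -7.9
m = 5.6/(-7.9) = -0.7089

m = -0.7089


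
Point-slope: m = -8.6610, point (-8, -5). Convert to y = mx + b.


y + 5 = -8.6610(x + 8)
y = -8.6610x - 5 + 8.6610*(-8)
y = -8.6610x - 74.2880

y = -8.6610x - 74.2880


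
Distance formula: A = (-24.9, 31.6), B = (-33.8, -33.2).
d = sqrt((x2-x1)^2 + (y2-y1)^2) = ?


dx = -33.8 + 24.9 = -8.9
dy = -33.2 - 31.6 = -64.8
d = sqrt(79.21 + 4199.04) = sqrt(4278.25) = 65.4083

65.4083


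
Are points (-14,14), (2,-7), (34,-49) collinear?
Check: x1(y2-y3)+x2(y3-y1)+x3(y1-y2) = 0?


-14*(-7+ 49) + 2*(-49-14) + 34*(14+ 7)
= -588 - 126 + 714 = 0

Yes, collinear (determinant = 0)


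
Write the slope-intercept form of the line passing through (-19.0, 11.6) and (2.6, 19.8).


m = (8.2)/(21.6) = 0.3796
b = y1 - m*x1 = 11.6 - (8.2*(-19.0))/(21.6) = 11.6 + 7.2130 = 18.8130

y = 0.3796x + 18.8130


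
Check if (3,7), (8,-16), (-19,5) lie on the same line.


3*(-16-5) + 8*(5-7) - 19*(7+ 16)
= -63 - 16 - 437 = -516

No, not collinear (determinant = -516)


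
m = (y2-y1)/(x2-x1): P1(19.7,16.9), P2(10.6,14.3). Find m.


dy = 14.3 - 16.9 = -2.6
dx = 10.6 - 19.7 = -9.1
m = -2.6/(-9.1) = 0.2857

m = 0.2857


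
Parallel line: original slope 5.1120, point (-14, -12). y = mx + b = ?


Parallel lines have equal slopes.
m2 = 5.1120
b2 = -12 - 5.1120*(-14) = 59.5680

y = 5.1120x + 59.5680


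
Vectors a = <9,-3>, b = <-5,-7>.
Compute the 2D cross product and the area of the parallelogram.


cross = 9*(-7) + 3*(-5) = -63 - 15 = -78
Parallelogram area = |-78| = 78

cross = -78, parallelogram area = 78


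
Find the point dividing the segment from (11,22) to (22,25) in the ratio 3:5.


Px = (3*22 + 5*11)/8 = 121/8 = 15.1250
Py = (3*25 + 5*22)/8 = 185/8 = 23.1250

P = (15.1250, 23.1250)


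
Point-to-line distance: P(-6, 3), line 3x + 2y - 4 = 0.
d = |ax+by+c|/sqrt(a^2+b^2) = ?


|3*(-6) + 2*3 - 4| = |-16| = 16
sqrt(9 + 4) = sqrt(13) = 3.6056
d = 16/sqrt(13) = 4.4376

4.4376


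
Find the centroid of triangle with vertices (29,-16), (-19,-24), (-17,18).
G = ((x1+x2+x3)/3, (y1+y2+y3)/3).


Gx = (29- 19- 17)/3 = -7/3 = -2.3333
Gy = (-16- 24+18)/3 = -22/3 = -7.3333

G = (-2.3333, -7.3333)


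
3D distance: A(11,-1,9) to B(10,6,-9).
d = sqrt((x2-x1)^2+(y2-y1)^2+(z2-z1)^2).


dx=-1, dy=7, dz=-18
d = sqrt(1+49+324) = sqrt(374) = 19.3391

19.3391


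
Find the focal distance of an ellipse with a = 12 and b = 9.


c^2 = 12^2 - 9^2 = 144 - 81 = 63
c = sqrt(63) = 7.9373

c = 7.9373


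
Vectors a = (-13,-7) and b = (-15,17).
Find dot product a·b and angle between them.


a·b = -13*(-15) - 7*17 = 195 - 119 = 76
|a| = sqrt(169+49) = 14.7648
|b| = sqrt(225+289) = 22.6716
cos(theta) = 76/(sqrt(218)*sqrt(514)) = 76/sqrt(112052) = 0.227041
theta = arccos(76/sqrt(112052)) = 76.8771 degrees

a·b = 76, theta = 76.8771 deg


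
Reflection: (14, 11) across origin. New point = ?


Reflection rule for origin: (-x, -y)
(14, 11) -> (-14, -11)

(-14, -11)


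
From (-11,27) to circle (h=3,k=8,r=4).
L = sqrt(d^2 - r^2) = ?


d = sqrt((-11-3)^2 + (27-8)^2) = sqrt(196+361) = 23.6008
L = sqrt(557.0000 - 16) = sqrt(541.0000) = 23.2594

23.2594


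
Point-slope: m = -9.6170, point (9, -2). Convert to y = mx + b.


y + 2 = -9.6170(x - 9)
y = -9.6170x - 2 + 9.6170*9
y = -9.6170x + 84.5530

y = -9.6170x + 84.5530


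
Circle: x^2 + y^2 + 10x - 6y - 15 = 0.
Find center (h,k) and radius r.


h = -D/2 = -10/2 = -5
k = -E/2 = 6/2 = 3
r^2 = h^2 + k^2 - F = 25 + 9 + 15 = 49
r = 7

Center (-5, 3), radius = 7


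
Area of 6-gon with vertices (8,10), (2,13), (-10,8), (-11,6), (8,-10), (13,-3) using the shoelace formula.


sum(xi*y_{i+1}) = 8*13 + 2*8 - 10*6 - 11*(-10) + 8*(-3) + 13*10 = 276
sum(yi*x_{i+1}) = 10*2 + 13*(-10) + 8*(-11) + 6*8 - 10*13 - 3*8 = -304
Area = |276 + 304|/2 = 580/2 = 290.0000

290.0000 sq units


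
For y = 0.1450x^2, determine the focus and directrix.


a = 0.1450
1/(4a) = 1.7241
Focus = (0, 1.7241)
Directrix: y = -1.7241

Focus = (0, 1.7241), Directrix: y = -1.7241


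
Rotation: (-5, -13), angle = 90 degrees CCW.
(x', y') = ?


cos(90) = 0, sin(90) = 1
x' = -5*0 + 13*1 = 13
y' = -5*1 - 13*0 = -5

(13, -5)


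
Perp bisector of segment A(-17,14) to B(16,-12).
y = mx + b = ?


Midpoint = (-0.5, 1)
Slope of AB = dy/dx = -26/33 = -0.7879
Perp slope = -dx/dy = 33/26 = 1.2692
b = My - (perp slope)*Mx = 1 + (33*(-0.5))/(-26) = 1 + 0.6346 = 1.6346

y = 1.2692x + 1.6346


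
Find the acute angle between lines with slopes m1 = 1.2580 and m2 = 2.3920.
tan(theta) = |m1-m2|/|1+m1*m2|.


m1-m2 = -1.134
1+m1*m2 = 4.009136
tan(theta) = |-1.134/4.009136| = 0.282854
theta = arctan(|-1.134/4.009136|) = 15.7938 degrees (acute angle)

15.7938 degrees


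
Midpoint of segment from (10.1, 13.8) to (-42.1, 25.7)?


Mx = (10.1 - 42.1)/2 = -32.0/2 = -16.0000
My = (13.8 + 25.7)/2 = 39.5/2 = 19.7500

(-16.0000, 19.7500)


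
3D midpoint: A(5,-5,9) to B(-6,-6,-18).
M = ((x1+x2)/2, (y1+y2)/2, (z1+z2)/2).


Mx = (5- 6)/2 = -0.5000
My = (-5- 6)/2 = -5.5000
Mz = (9- 18)/2 = -4.5000

M = (-0.5000, -5.5000, -4.5000)


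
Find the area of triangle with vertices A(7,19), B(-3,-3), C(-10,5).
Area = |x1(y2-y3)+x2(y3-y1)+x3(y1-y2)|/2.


7*(-3-5) = -56
-3*(5-19) = 42
-10*(19+ 3) = -220
sum = -234
Area = |-234|/2 = 117.0000

117.0000 sq units


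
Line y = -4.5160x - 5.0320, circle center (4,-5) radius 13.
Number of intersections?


Substitute y = -4.5160x - 5.0320: (x-4)^2 + (-4.5160x- 5.0320+ 5)^2 = 169
Expand to Ax^2 + Bx + C = 0, where b-k = -0.032
A = 1+m^2 = 21.394256
B = 2(m(b-k) - h) = 2(-4.5160*(-0.032) - 4) = -7.710976
C = h^2 + (b-k)^2 - r^2 = 16 + 0.001024 - 169 = -152.998976
disc = B^2-4AC = 59.4592 + 13093.1970 = 13152.6562
disc > 0

2 intersection points


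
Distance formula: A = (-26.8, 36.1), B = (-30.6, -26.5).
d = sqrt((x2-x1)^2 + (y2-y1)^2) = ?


dx = -30.6 + 26.8 = -3.8
dy = -26.5 - 36.1 = -62.6
d = sqrt(14.44 + 3918.76) = sqrt(3933.2) = 62.7152

62.7152


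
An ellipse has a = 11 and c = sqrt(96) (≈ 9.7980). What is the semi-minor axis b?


b^2 = 11^2 - (sqrt(96))^2 = 121 - 96 = 25
b = sqrt(25) = 5

b = 5


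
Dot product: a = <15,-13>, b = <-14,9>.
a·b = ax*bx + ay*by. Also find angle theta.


a·b = 15*(-14) - 13*9 = -210 - 117 = -327
|a| = sqrt(225+169) = 19.8494
|b| = sqrt(196+81) = 16.6433
cos(theta) = -327/(sqrt(394)*sqrt(277)) = -327/sqrt(109138) = -0.989828
theta = arccos(-327/sqrt(109138)) = 171.8208 degrees

a·b = -327, theta = 171.8208 deg


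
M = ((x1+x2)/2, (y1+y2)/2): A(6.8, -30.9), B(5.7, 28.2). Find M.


Mx = (6.8 + 5.7)/2 = 12.5/2 = 6.2500
My = (-30.9 + 28.2)/2 = -2.7/2 = -1.3500

(6.2500, -1.3500)


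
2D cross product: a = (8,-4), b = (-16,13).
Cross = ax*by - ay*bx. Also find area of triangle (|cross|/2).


cross = 8*13 + 4*(-16) = 104 - 64 = 40
Triangle area = |40|/2 = 40/2 = 20.0000

cross = 40, triangle area = 20.0000


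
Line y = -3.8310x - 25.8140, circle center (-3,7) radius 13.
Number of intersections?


Substitute y = -3.8310x - 25.8140: (x+ 3)^2 + (-3.8310x- 25.8140-7)^2 = 169
Expand to Ax^2 + Bx + C = 0, where b-k = -32.814
A = 1+m^2 = 15.676561
B = 2(m(b-k) - h) = 2(-3.8310*(-32.814) + 3) = 257.420868
C = h^2 + (b-k)^2 - r^2 = 9 + 1076.758596 - 169 = 916.758596
disc = B^2-4AC = 66265.5033 - 57486.4882 = 8779.0151
disc > 0

2 intersection points


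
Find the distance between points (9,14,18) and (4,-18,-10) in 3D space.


dx=-5, dy=-32, dz=-28
d = sqrt(25+1024+784) = sqrt(1833) = 42.8135

42.8135


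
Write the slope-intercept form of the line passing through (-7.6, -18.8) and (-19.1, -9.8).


m = (9.0)/(-11.5) = -0.7826
b = y1 - m*x1 = -18.8 - (9.0*(-7.6))/(-11.5) = -18.8 - 5.9478 = -24.7478

y = -0.7826x - 24.7478


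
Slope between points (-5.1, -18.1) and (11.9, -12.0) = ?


dy = -12.0 + 18.1 = 6.1
dx = 11.9 + 5.1 = 17.0
m = 6.1/17.0 = 0.3588

m = 0.3588


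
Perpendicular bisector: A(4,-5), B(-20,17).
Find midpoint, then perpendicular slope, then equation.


Midpoint = (-8, 6)
Slope of AB = dy/dx = 22/(-24) = -0.9167
Perp slope = -dx/dy = 24/22 = 1.0909
b = My - (perp slope)*Mx = 6 + (-24*(-8))/22 = 6 + 8.7273 = 14.7273

y = 1.0909x + 14.7273


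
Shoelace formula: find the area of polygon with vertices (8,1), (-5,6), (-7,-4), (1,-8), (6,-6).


sum(xi*y_{i+1}) = 8*6 - 5*(-4) - 7*(-8) + 1*(-6) + 6*1 = 124
sum(yi*x_{i+1}) = 1*(-5) + 6*(-7) - 4*1 - 8*6 - 6*8 = -147
Area = |124 + 147|/2 = 271/2 = 135.5000

135.5000 sq units


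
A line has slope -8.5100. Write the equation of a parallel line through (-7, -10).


Parallel lines have equal slopes.
m2 = -8.5100
b2 = -10 + 8.5100*(-7) = -69.5700

y = -8.5100x - 69.5700


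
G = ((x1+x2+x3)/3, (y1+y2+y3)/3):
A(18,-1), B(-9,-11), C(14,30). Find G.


Gx = (18- 9+14)/3 = 23/3 = 7.6667
Gy = (-1- 11+30)/3 = 18/3 = 6.0000

G = (7.6667, 6.0000)


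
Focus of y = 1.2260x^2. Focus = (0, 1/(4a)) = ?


a = 1.2260
4a = 4.9040
focus = (0, 1/4.9040) = (0, 0.2039)

Focus = (0, 0.2039)


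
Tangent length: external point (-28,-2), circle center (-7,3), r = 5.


d = sqrt((-28+ 7)^2 + (-2-3)^2) = sqrt(441+25) = 21.5870
L = sqrt(466.0000 - 25) = sqrt(441.0000) = 21.0000

21.0000


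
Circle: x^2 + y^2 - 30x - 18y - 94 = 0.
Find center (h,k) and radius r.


h = -D/2 = 30/2 = 15
k = -E/2 = 18/2 = 9
r^2 = h^2 + k^2 - F = 225 + 81 + 94 = 400
r = 20

Center (15, 9), radius = 20


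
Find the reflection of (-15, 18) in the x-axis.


Reflection rule for x-axis: (x, -y)
(-15, 18) -> (-15, -18)

(-15, -18)


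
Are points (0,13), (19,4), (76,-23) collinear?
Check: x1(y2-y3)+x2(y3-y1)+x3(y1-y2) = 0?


0*(4+ 23) + 19*(-23-13) + 76*(13-4)
= 0 - 684 + 684 = 0

Yes, collinear (determinant = 0)


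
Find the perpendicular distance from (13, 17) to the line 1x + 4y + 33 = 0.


|1*13 + 4*17 + 33| = |114| = 114
sqrt(1 + 16) = sqrt(17) = 4.1231
d = 114/sqrt(17) = 27.6491

27.6491


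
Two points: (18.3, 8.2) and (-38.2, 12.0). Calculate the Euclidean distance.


dx = -38.2 - 18.3 = -56.5
dy = 12.0 - 8.2 = 3.8
d = sqrt(3192.25 + 14.44) = sqrt(3206.69) = 56.6276

56.6276


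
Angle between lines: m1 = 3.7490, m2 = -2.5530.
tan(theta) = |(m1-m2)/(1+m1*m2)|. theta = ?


m1-m2 = 6.302
1+m1*m2 = -8.571197
tan(theta) = |6.302/(-8.571197)| = 0.735253
theta = arctan(|6.302/(-8.571197)|) = 36.3253 degrees (acute angle)

36.3253 degrees


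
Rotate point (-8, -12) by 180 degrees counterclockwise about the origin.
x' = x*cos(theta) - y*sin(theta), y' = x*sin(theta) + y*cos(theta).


cos(180) = -1, sin(180) = 0
x' = -8*(-1) + 12*0 = 8
y' = -8*0 - 12*(-1) = 12

(8, 12)


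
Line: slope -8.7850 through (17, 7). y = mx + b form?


y - 7 = -8.7850(x - 17)
y = -8.7850x + 7 + 8.7850*17
y = -8.7850x + 156.3450

y = -8.7850x + 156.3450


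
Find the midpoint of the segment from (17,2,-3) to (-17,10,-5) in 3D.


Mx = (17- 17)/2 = 0
My = (2+10)/2 = 6.0000
Mz = (-3- 5)/2 = -4.0000

M = (0, 6.0000, -4.0000)


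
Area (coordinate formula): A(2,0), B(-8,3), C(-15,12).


2*(3-12) = -18
-8*(12-0) = -96
-15*(0-3) = 45
sum = -69
Area = |-69|/2 = 34.5000

34.5000 sq units


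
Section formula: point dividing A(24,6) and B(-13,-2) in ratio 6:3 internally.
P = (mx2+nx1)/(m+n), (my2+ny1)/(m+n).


Px = (6*(-13) + 3*24)/9 = -6/9 = -0.6667
Py = (6*(-2) + 3*6)/9 = 6/9 = 0.6667

P = (-0.6667, 0.6667)


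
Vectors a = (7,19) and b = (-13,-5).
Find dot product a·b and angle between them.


a·b = 7*(-13) + 19*(-5) = -91 - 95 = -186
|a| = sqrt(49+361) = 20.2485
|b| = sqrt(169+25) = 13.9284
cos(theta) = -186/(sqrt(410)*sqrt(194)) = -186/sqrt(79540) = -0.659508
theta = arccos(-186/sqrt(79540)) = 131.2624 degrees

a·b = -186, theta = 131.2624 deg


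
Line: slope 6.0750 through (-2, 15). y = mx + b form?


y - 15 = 6.0750(x + 2)
y = 6.0750x + 15 - 6.0750*(-2)
y = 6.0750x + 27.1500

y = 6.0750x + 27.1500


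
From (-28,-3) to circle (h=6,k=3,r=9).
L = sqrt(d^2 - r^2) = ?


d = sqrt((-28-6)^2 + (-3-3)^2) = sqrt(1156+36) = 34.5254
L = sqrt(1192.0000 - 81) = sqrt(1111.0000) = 33.3317

33.3317


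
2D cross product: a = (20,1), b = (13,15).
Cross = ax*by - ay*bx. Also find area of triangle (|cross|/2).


cross = 20*15 - 1*13 = 300 - 13 = 287
Triangle area = |287|/2 = 287/2 = 143.5000

cross = 287, triangle area = 143.5000


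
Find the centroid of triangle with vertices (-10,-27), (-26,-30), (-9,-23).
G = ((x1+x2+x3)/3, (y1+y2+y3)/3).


Gx = (-10- 26- 9)/3 = -45/3 = -15.0000
Gy = (-27- 30- 23)/3 = -80/3 = -26.6667

G = (-15.0000, -26.6667)


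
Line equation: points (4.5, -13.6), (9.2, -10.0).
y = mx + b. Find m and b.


m = (3.6)/(4.7) = 0.7660
b = y1 - m*x1 = -13.6 - (3.6*4.5)/(4.7) = -13.6 - 3.4468 = -17.0468

y = 0.7660x - 17.0468


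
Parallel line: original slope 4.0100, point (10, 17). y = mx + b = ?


Parallel lines have equal slopes.
m2 = 4.0100
b2 = 17 - 4.0100*10 = -23.1000

y = 4.0100x - 23.1000


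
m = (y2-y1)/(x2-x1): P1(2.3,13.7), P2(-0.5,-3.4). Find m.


dy = -3.4 - 13.7 = -17.1
dx = -0.5 - 2.3 = -2.8
m = -17.1/(-2.8) = 6.1071

m = 6.1071


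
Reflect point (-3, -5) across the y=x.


Reflection rule for y=x: (y, x)
(-3, -5) -> (-5, -3)

(-5, -3)


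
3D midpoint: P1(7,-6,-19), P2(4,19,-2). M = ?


Mx = (7+4)/2 = 5.5000
My = (-6+19)/2 = 6.5000
Mz = (-19- 2)/2 = -10.5000

M = (5.5000, 6.5000, -10.5000)


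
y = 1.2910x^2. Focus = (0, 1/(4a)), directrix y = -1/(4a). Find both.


a = 1.2910
1/(4a) = 0.1936
Focus = (0, 0.1936)
Directrix: y = -0.1936

Focus = (0, 0.1936), Directrix: y = -0.1936


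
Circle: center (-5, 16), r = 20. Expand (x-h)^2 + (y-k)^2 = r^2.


(x+ 5)^2 + (y-16)^2 = 20^2
D = -2h = 10, E = -2k = -32
F = h^2+k^2-r^2 = 25+256-400 = -119

x^2 + y^2 + 10x - 32y - 119 = 0


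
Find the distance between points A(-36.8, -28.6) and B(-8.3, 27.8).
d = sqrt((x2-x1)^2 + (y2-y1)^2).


dx = -8.3 + 36.8 = 28.5
dy = 27.8 + 28.6 = 56.4
d = sqrt(812.25 + 3180.96) = sqrt(3993.21) = 63.1919

63.1919


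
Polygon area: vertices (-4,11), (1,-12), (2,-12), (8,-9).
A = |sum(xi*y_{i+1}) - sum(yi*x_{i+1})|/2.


sum(xi*y_{i+1}) = -4*(-12) + 1*(-12) + 2*(-9) + 8*11 = 106
sum(yi*x_{i+1}) = 11*1 - 12*2 - 12*8 - 9*(-4) = -73
Area = |106 + 73|/2 = 179/2 = 89.5000

89.5000 sq units


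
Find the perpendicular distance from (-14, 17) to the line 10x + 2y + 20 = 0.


|10*(-14) + 2*17 + 20| = |-86| = 86
sqrt(100 + 4) = sqrt(104) = 10.1980
d = 86/sqrt(104) = 8.4330

8.4330


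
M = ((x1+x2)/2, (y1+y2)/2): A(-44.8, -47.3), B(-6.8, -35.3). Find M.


Mx = (-44.8 - 6.8)/2 = -51.6/2 = -25.8000
My = (-47.3 - 35.3)/2 = -82.6/2 = -41.3000

(-25.8000, -41.3000)


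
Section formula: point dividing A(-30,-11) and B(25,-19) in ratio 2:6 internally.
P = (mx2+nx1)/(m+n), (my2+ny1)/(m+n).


Px = (2*25 + 6*(-30))/8 = -130/8 = -16.2500
Py = (2*(-19) + 6*(-11))/8 = -104/8 = -13.0000

P = (-16.2500, -13.0000)


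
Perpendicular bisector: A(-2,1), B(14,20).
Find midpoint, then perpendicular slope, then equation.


Midpoint = (6, 10.5)
Slope of AB = dy/dx = 19/16 = 1.1875
Perp slope = -dx/dy = -16/19 = -0.8421
b = My - (perp slope)*Mx = 10.5 + (16*6)/19 = 10.5 + 5.0526 = 15.5526

y = -0.8421x + 15.5526


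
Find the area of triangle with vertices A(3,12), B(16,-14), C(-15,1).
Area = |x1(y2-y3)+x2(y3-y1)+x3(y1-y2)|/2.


3*(-14-1) = -45
16*(1-12) = -176
-15*(12+ 14) = -390
sum = -611
Area = |-611|/2 = 305.5000

305.5000 sq units


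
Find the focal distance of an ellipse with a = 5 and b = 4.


c^2 = 5^2 - 4^2 = 25 - 16 = 9
c = sqrt(9) = 3.0000

c = 3.0000


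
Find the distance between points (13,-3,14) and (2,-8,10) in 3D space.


dx=-11, dy=-5, dz=-4
d = sqrt(121+25+16) = sqrt(162) = 12.7279

12.7279


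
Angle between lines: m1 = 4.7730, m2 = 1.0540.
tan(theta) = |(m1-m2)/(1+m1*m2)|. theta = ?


m1-m2 = 3.719
1+m1*m2 = 6.030742
tan(theta) = |3.719/6.030742| = 0.616674
theta = arctan(|3.719/6.030742|) = 31.6610 degrees (acute angle)

31.6610 degrees


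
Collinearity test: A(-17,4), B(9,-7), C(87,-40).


-17*(-7+ 40) + 9*(-40-4) + 87*(4+ 7)
= -561 - 396 + 957 = 0

Yes, collinear (determinant = 0)


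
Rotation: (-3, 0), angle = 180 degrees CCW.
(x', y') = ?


cos(180) = -1, sin(180) = 0
x' = -3*(-1) - 0*0 = 3
y' = -3*0 + 0*(-1) = 0

(3, 0)


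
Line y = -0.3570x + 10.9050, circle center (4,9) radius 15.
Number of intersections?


Substitute y = -0.3570x + 10.9050: (x-4)^2 + (-0.3570x+10.9050-9)^2 = 225
Expand to Ax^2 + Bx + C = 0, where b-k = 1.905
A = 1+m^2 = 1.127449
B = 2(m(b-k) - h) = 2(-0.3570*1.905 - 4) = -9.36017
C = h^2 + (b-k)^2 - r^2 = 16 + 3.629025 - 225 = -205.370975
disc = B^2-4AC = 87.6128 + 926.1812 = 1013.7940
disc > 0

2 intersection points


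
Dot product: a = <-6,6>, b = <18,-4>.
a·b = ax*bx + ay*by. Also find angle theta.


a·b = -6*18 + 6*(-4) = -108 - 24 = -132
|a| = sqrt(36+36) = 8.4853
|b| = sqrt(324+16) = 18.4391
cos(theta) = -132/(sqrt(72)*sqrt(340)) = -132/sqrt(24480) = -0.843661
theta = arccos(-132/sqrt(24480)) = 147.5288 degrees

a·b = -132, theta = 147.5288 deg


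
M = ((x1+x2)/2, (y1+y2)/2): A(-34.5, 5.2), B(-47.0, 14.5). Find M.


Mx = (-34.5 - 47.0)/2 = -81.5/2 = -40.7500
My = (5.2 + 14.5)/2 = 19.7/2 = 9.8500

(-40.7500, 9.8500)


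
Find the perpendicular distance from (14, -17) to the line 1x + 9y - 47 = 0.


|1*14 + 9*(-17) - 47| = |-186| = 186
sqrt(1 + 81) = sqrt(82) = 9.0554
d = 186/sqrt(82) = 20.5403

20.5403


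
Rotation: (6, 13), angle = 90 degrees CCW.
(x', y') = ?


cos(90) = 0, sin(90) = 1
x' = 6*0 - 13*1 = -13
y' = 6*1 + 13*0 = 6

(-13, 6)


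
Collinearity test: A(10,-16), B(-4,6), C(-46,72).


10*(6-72) - 4*(72+ 16) - 46*(-16-6)
= -660 - 352 + 1012 = 0

Yes, collinear (determinant = 0)


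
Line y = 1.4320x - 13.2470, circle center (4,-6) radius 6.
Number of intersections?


Substitute y = 1.4320x - 13.2470: (x-4)^2 + (1.4320x- 13.2470+ 6)^2 = 36
Expand to Ax^2 + Bx + C = 0, where b-k = -7.247
A = 1+m^2 = 3.050624
B = 2(m(b-k) - h) = 2(1.4320*(-7.247) - 4) = -28.755408
C = h^2 + (b-k)^2 - r^2 = 16 + 52.519009 - 36 = 32.519009
disc = B^2-4AC = 826.8735 - 396.8131 = 430.0604
disc > 0

2 intersection points


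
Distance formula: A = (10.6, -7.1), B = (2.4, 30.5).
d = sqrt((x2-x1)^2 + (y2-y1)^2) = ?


dx = 2.4 - 10.6 = -8.2
dy = 30.5 + 7.1 = 37.6
d = sqrt(67.24 + 1413.76) = sqrt(1481) = 38.4838

38.4838


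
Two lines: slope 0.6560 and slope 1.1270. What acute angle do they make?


m1-m2 = -0.471
1+m1*m2 = 1.739312
tan(theta) = |-0.471/1.739312| = 0.270797
theta = arctan(|-0.471/1.739312|) = 15.1521 degrees (acute angle)

15.1521 degrees


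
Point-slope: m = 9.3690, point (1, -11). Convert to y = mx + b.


y + 11 = 9.3690(x - 1)
y = 9.3690x - 11 - 9.3690*1
y = 9.3690x - 20.3690

y = 9.3690x - 20.3690


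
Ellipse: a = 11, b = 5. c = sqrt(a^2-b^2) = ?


c^2 = 11^2 - 5^2 = 121 - 25 = 96
c = sqrt(96) = 9.7980

c = 9.7980


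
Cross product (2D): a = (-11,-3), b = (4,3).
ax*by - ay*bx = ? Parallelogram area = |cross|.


cross = -11*3 + 3*4 = -33 + 12 = -21
Parallelogram area = |-21| = 21

cross = -21, parallelogram area = 21


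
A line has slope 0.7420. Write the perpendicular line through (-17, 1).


Perpendicular slope = -1/m1 = -1/0.7420 = -1.3477
b2 = y0 - m2*x0 = 1 - 17/0.7420 = 1 - 22.9111 = -21.9111

y = -1.3477x - 21.9111


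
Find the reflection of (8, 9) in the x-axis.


Reflection rule for x-axis: (x, -y)
(8, 9) -> (8, -9)

(8, -9)


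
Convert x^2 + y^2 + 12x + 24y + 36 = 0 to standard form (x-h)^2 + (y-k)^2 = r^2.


h = -D/2 = -12/2 = -6
k = -E/2 = -24/2 = -12
r^2 = h^2 + k^2 - F = 36 + 144 - 36 = 144
r = 12

Center (-6, -12), radius = 12


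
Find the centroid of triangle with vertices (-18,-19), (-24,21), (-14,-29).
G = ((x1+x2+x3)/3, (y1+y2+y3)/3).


Gx = (-18- 24- 14)/3 = -56/3 = -18.6667
Gy = (-19+21- 29)/3 = -27/3 = -9.0000

G = (-18.6667, -9.0000)


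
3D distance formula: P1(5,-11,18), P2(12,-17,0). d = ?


dx=7, dy=-6, dz=-18
d = sqrt(49+36+324) = sqrt(409) = 20.2237

20.2237


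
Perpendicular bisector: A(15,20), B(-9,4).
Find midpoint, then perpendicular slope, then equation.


Midpoint = (3, 12)
Slope of AB = dy/dx = -16/(-24) = 0.6667
Perp slope = -dx/dy = -24/16 = -1.5000
b = My - (perp slope)*Mx = 12 + (-24*3)/(-16) = 12 + 4.5000 = 16.5000

y = -1.5000x + 16.5000


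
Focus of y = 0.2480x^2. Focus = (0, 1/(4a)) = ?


a = 0.2480
4a = 0.9920
focus = (0, 1/0.9920) = (0, 1.0081)

Focus = (0, 1.0081)


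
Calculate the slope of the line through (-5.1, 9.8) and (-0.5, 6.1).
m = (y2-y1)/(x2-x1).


dy = 6.1 - 9.8 = -3.7
dx = -0.5 + 5.1 = 4.6
m = -3.7/4.6 = -0.8043

m = -0.8043


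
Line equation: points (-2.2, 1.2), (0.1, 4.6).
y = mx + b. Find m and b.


m = (3.4)/(2.3) = 1.4783
b = y1 - m*x1 = 1.2 - (3.4*(-2.2))/(2.3) = 1.2 + 3.2522 = 4.4522

y = 1.4783x + 4.4522


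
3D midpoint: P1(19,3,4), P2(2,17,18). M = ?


Mx = (19+2)/2 = 10.5000
My = (3+17)/2 = 10.0000
Mz = (4+18)/2 = 11.0000

M = (10.5000, 10.0000, 11.0000)


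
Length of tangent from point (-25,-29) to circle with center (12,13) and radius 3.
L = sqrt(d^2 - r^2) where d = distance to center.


d = sqrt((-25-12)^2 + (-29-13)^2) = sqrt(1369+1764) = 55.9732
L = sqrt(3133.0000 - 9) = sqrt(3124.0000) = 55.8928

55.8928


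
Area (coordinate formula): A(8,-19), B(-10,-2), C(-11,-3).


8*(-2+ 3) = 8
-10*(-3+ 19) = -160
-11*(-19+ 2) = 187
sum = 35
Area = |35|/2 = 17.5000

17.5000 sq units


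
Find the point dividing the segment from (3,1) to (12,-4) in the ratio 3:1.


Px = (3*12 + 1*3)/4 = 39/4 = 9.7500
Py = (3*(-4) + 1*1)/4 = -11/4 = -2.7500

P = (9.7500, -2.7500)


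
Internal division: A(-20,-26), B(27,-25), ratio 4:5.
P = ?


Px = (4*27 + 5*(-20))/9 = 8/9 = 0.8889
Py = (4*(-25) + 5*(-26))/9 = -230/9 = -25.5556

P = (0.8889, -25.5556)


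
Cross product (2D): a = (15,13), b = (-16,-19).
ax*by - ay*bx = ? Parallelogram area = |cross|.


cross = 15*(-19) - 13*(-16) = -285 + 208 = -77
Parallelogram area = |-77| = 77

cross = -77, parallelogram area = 77


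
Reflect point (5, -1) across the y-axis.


Reflection rule for y-axis: (-x, y)
(5, -1) -> (-5, -1)

(-5, -1)


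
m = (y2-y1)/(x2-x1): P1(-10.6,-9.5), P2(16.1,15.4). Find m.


dy = 15.4 + 9.5 = 24.9
dx = 16.1 + 10.6 = 26.7
m = 24.9/26.7 = 0.9326

m = 0.9326


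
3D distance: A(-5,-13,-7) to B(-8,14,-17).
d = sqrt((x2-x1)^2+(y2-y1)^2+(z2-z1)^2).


dx=-3, dy=27, dz=-10
d = sqrt(9+729+100) = sqrt(838) = 28.9482

28.9482


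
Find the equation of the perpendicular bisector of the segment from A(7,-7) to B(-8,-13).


Midpoint = (-0.5, -10)
Slope of AB = dy/dx = -6/(-15) = 0.4000
Perp slope = -dx/dy = -15/6 = -2.5000
b = My - (perp slope)*Mx = -10 + (-15*(-0.5))/(-6) = -10 - 1.2500 = -11.2500

y = -2.5000x - 11.2500


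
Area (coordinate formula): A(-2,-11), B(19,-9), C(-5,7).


-2*(-9-7) = 32
19*(7+ 11) = 342
-5*(-11+ 9) = 10
sum = 384
Area = |384|/2 = 192.0000

192.0000 sq units


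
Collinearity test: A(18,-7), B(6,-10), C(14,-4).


18*(-10+ 4) + 6*(-4+ 7) + 14*(-7+ 10)
= -108 + 18 + 42 = -48

No, not collinear (determinant = -48)


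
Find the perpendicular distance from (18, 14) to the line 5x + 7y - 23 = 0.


|5*18 + 7*14 - 23| = |165| = 165
sqrt(25 + 49) = sqrt(74) = 8.6023
d = 165/sqrt(74) = 19.1809

19.1809


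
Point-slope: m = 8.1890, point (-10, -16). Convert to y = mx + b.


y + 16 = 8.1890(x + 10)
y = 8.1890x - 16 - 8.1890*(-10)
y = 8.1890x + 65.8900

y = 8.1890x + 65.8900


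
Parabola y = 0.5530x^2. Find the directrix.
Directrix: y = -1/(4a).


a = 0.5530
1/(4a) = 0.4521
directrix: y = -0.4521 = -0.4521

y = -0.4521


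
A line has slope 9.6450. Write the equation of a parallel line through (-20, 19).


Parallel lines have equal slopes.
m2 = 9.6450
b2 = 19 - 9.6450*(-20) = 211.9000

y = 9.6450x + 211.9000


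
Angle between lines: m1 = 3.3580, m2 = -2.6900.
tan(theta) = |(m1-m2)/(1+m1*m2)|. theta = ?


m1-m2 = 6.048
1+m1*m2 = -8.03302
tan(theta) = |6.048/(-8.03302)| = 0.752892
theta = arctan(|6.048/(-8.03302)|) = 36.9758 degrees (acute angle)

36.9758 degrees


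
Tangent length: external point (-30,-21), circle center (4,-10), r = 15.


d = sqrt((-30-4)^2 + (-21+ 10)^2) = sqrt(1156+121) = 35.7351
L = sqrt(1277.0000 - 225) = sqrt(1052.0000) = 32.4345

32.4345


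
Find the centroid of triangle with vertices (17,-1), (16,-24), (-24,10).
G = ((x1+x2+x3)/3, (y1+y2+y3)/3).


Gx = (17+16- 24)/3 = 9/3 = 3.0000
Gy = (-1- 24+10)/3 = -15/3 = -5.0000

G = (3.0000, -5.0000)


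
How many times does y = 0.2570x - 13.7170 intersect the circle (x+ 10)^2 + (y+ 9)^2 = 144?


Substitute y = 0.2570x - 13.7170: (x+ 10)^2 + (0.2570x- 13.7170+ 9)^2 = 144
Expand to Ax^2 + Bx + C = 0, where b-k = -4.717
A = 1+m^2 = 1.066049
B = 2(m(b-k) - h) = 2(0.2570*(-4.717) + 10) = 17.575462
C = h^2 + (b-k)^2 - r^2 = 100 + 22.250089 - 144 = -21.749911
disc = B^2-4AC = 308.8969 + 92.7459 = 401.6428
disc > 0

2 intersection points


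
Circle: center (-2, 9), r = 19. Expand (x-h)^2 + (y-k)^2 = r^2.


(x+ 2)^2 + (y-9)^2 = 19^2
D = -2h = 4, E = -2k = -18
F = h^2+k^2-r^2 = 4+81-361 = -276

x^2 + y^2 + 4x - 18y - 276 = 0


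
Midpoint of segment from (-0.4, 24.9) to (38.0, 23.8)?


Mx = (-0.4 + 38.0)/2 = 37.6/2 = 18.8000
My = (24.9 + 23.8)/2 = 48.7/2 = 24.3500

(18.8000, 24.3500)


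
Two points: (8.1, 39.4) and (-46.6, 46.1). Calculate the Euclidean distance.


dx = -46.6 - 8.1 = -54.7
dy = 46.1 - 39.4 = 6.7
d = sqrt(2992.09 + 44.89) = sqrt(3036.98) = 55.1088

55.1088


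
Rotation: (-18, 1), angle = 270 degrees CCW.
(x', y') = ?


cos(270) = 0, sin(270) = -1
x' = -18*0 - 1*(-1) = 1
y' = -18*(-1) + 1*0 = 18

(1, 18)


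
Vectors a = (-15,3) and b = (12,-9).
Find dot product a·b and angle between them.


a·b = -15*12 + 3*(-9) = -180 - 27 = -207
|a| = sqrt(225+9) = 15.2971
|b| = sqrt(144+81) = 15.0000
cos(theta) = -207/(sqrt(234)*sqrt(225)) = -207/sqrt(52650) = -0.902134
theta = arccos(-207/sqrt(52650)) = 154.4400 degrees

a·b = -207, theta = 154.4400 deg


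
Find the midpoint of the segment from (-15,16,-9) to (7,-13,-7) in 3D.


Mx = (-15+7)/2 = -4.0000
My = (16- 13)/2 = 1.5000
Mz = (-9- 7)/2 = -8.0000

M = (-4.0000, 1.5000, -8.0000)


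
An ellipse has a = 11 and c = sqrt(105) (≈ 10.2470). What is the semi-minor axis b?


b^2 = 11^2 - (sqrt(105))^2 = 121 - 105 = 16
b = sqrt(16) = 4

b = 4


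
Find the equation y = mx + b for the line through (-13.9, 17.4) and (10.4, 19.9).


m = (2.5)/(24.3) = 0.1029
b = y1 - m*x1 = 17.4 - (2.5*(-13.9))/(24.3) = 17.4 + 1.4300 = 18.8300

y = 0.1029x + 18.8300


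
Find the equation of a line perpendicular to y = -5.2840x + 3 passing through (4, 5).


Perpendicular slope = -1/m1 = -1/(-5.2840) = 0.1893
b2 = y0 - m2*x0 = 5 + 4/(-5.2840) = 5 - 0.7570 = 4.2430

y = 0.1893x + 4.2430


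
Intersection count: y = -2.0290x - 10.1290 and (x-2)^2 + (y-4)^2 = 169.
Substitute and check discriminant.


Substitute y = -2.0290x - 10.1290: (x-2)^2 + (-2.0290x- 10.1290-4)^2 = 169
Expand to Ax^2 + Bx + C = 0, where b-k = -14.129
A = 1+m^2 = 5.116841
B = 2(m(b-k) - h) = 2(-2.0290*(-14.129) - 2) = 53.335482
C = h^2 + (b-k)^2 - r^2 = 4 + 199.628641 - 169 = 34.628641
disc = B^2-4AC = 2844.6736 - 708.7570 = 2135.9166
disc > 0

2 intersection points
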